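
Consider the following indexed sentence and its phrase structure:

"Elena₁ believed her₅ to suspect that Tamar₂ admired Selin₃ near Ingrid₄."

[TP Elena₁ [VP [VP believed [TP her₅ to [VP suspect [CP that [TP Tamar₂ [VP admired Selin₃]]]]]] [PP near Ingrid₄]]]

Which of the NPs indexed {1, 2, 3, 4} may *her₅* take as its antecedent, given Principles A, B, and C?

*her* is a pronoun, so Principle B applies: it must be free in its binding domain.
Binding domain of *her₅*: the matrix TP, whose subject is Elena₁.
*Elena₁* c-commands the pronoun within its binding domain → coindexation would violate Principle B.
*Tamar₂*: the pronoun c-commands this R-expression → coindexation would violate Principle C on *Tamar₂*.
*Selin₃*: the pronoun c-commands this R-expression → coindexation would violate Principle C on *Selin₃*.
*Ingrid₄* and the pronoun do not c-command one another → neither Principle B nor Principle C is at stake; coindexation permitted.

{4}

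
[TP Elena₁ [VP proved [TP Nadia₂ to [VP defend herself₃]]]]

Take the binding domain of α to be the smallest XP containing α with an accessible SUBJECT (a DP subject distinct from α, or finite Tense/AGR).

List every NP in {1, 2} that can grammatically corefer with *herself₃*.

*herself* is an anaphor, so Principle A applies: it must be bound in its binding domain.
Binding domain of *herself₃*: the embedded TP, whose subject is Nadia₂.
*Elena₁* c-commands the anaphor but is outside its binding domain → cannot satisfy Principle A.
*Nadia₂* c-commands the anaphor within its binding domain → licit binder.

{2}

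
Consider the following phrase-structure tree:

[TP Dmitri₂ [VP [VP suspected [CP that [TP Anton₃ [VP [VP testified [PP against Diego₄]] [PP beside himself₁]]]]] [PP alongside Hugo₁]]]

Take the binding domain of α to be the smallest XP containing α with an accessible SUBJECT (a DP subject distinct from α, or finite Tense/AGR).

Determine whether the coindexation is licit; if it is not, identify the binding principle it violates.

Principle A

The two coindexed NPs are *Hugo₁* and *himself₁*.
*himself₁* is an anaphor. Principle A requires it to be bound within its binding domain — the embedded TP, whose subject is Anton₃.
Within that domain it is c-commanded by *Anton₃*, which does not share its index.
*Hugo₁* does not c-command the anaphor at all.
The anaphor is unbound in its domain → Principle A violation.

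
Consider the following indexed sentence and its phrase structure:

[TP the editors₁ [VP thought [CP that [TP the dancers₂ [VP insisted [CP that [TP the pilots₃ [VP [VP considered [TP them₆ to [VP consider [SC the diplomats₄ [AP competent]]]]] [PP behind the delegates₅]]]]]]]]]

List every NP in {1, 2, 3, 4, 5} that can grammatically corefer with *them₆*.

*them* is a pronoun, so Principle B applies: it must be free in its binding domain.
Binding domain of *them₆*: the embedded TP, whose subject is the pilots₃.
*the editors₁* c-commands the pronoun but from outside its binding domain, and is not c-commanded by it → coindexation permitted.
*the dancers₂* c-commands the pronoun but from outside its binding domain, and is not c-commanded by it → coindexation permitted.
*the pilots₃* c-commands the pronoun within its binding domain → coindexation would violate Principle B.
*the diplomats₄*: the pronoun c-commands this R-expression → coindexation would violate Principle C on *the diplomats₄*.
*the delegates₅* and the pronoun do not c-command one another → neither Principle B nor Principle C is at stake; coindexation permitted.

{1, 2, 5}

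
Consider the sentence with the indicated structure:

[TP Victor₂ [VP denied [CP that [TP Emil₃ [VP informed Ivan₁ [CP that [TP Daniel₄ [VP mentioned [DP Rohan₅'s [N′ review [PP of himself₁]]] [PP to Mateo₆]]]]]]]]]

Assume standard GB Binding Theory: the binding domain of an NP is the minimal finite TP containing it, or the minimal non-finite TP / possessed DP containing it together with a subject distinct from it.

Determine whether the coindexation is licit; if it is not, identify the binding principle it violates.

Principle A

The two coindexed NPs are *Ivan₁* and *himself₁*.
*himself₁* is an anaphor. Principle A requires it to be bound within its binding domain — the possessed DP, whose subject is Rohan₅.
Within that domain it is c-commanded by *Rohan₅*, which does not share its index.
*Ivan₁* does c-command the anaphor, but from outside its binding domain.
The anaphor is unbound in its domain → Principle A violation.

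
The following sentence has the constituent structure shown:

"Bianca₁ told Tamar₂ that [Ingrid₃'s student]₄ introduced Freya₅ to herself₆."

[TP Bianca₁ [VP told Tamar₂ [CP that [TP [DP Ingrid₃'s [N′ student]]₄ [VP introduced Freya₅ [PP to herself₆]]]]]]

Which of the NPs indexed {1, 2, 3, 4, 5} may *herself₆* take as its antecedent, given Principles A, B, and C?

{4, 5}

*herself* is an anaphor, so Principle A applies: it must be bound in its binding domain.
Binding domain of *herself₆*: the embedded TP, whose subject is [Ingrid₃'s student]₄.
*Bianca₁* c-commands the anaphor but is outside its binding domain → cannot satisfy Principle A.
*Tamar₂* c-commands the anaphor but is outside its binding domain → cannot satisfy Principle A.
*Ingrid₃* does not c-command the anaphor → cannot bind it.
*[Ingrid₃'s student]₄* c-commands the anaphor within its binding domain → licit binder.
*Freya₅* c-commands the anaphor within its binding domain → licit binder.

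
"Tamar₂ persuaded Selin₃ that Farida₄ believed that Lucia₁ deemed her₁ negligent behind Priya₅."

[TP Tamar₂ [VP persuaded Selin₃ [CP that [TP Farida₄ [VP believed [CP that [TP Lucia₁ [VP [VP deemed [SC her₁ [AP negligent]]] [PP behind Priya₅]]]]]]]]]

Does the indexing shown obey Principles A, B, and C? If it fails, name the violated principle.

The two coindexed NPs are *Lucia₁* and *her₁*.
*her₁* is a pronoun. Its binding domain is the embedded TP, whose subject is Lucia₁.
*Lucia₁* c-commands it within that domain and carries the same index.
The pronoun is locally bound → Principle B violation.

Principle B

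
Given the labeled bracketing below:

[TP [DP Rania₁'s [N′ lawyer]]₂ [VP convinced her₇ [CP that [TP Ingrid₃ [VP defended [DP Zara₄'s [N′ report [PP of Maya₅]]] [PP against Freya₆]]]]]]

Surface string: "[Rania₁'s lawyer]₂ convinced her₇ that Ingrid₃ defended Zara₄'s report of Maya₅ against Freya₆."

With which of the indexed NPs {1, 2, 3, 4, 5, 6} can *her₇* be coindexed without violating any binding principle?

*her* is a pronoun, so Principle B applies: it must be free in its binding domain.
Binding domain of *her₇*: the matrix TP, whose subject is [Rania₁'s lawyer]₂.
*Rania₁* and the pronoun do not c-command one another → neither Principle B nor Principle C is at stake; coindexation permitted.
*[Rania₁'s lawyer]₂* c-commands the pronoun within its binding domain → coindexation would violate Principle B.
*Ingrid₃*: the pronoun c-commands this R-expression → coindexation would violate Principle C on *Ingrid₃*.
*Zara₄*: the pronoun c-commands this R-expression → coindexation would violate Principle C on *Zara₄*.
*Maya₅*: the pronoun c-commands this R-expression → coindexation would violate Principle C on *Maya₅*.
*Freya₆*: the pronoun c-commands this R-expression → coindexation would violate Principle C on *Freya₆*.

{1}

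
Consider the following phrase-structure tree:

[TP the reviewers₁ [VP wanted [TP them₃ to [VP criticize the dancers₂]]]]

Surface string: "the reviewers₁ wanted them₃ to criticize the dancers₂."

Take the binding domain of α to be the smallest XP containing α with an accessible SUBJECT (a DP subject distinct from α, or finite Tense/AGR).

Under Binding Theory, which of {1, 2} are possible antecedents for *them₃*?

*them* is a pronoun, so Principle B applies: it must be free in its binding domain.
Binding domain of *them₃*: the matrix TP, whose subject is the reviewers₁.
*the reviewers₁* c-commands the pronoun within its binding domain → coindexation would violate Principle B.
*the dancers₂*: the pronoun c-commands this R-expression → coindexation would violate Principle C on *the dancers₂*.

none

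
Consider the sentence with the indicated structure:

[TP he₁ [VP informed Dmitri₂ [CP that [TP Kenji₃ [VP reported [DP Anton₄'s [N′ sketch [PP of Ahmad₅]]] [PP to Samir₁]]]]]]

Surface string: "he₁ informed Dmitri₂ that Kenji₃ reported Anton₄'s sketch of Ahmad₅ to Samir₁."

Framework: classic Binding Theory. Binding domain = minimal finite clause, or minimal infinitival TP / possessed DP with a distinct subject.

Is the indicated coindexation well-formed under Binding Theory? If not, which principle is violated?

The two coindexed NPs are *he₁* and *Samir₁*.
*Samir₁* is an R-expression. Principle C requires it to be free everywhere.
*he₁* c-commands it and carries the same index.
The R-expression is bound → Principle C violation.

Principle C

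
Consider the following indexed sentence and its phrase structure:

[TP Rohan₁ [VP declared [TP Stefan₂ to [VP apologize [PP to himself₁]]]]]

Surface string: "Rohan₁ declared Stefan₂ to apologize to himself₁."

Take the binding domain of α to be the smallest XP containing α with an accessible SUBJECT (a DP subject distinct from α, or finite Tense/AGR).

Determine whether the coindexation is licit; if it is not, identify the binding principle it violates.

Principle A

The two coindexed NPs are *Rohan₁* and *himself₁*.
*himself₁* is an anaphor. Principle A requires it to be bound within its binding domain — the embedded TP, whose subject is Stefan₂.
Within that domain it is c-commanded by *Stefan₂*, which does not share its index.
*Rohan₁* does c-command the anaphor, but from outside its binding domain.
The anaphor is unbound in its domain → Principle A violation.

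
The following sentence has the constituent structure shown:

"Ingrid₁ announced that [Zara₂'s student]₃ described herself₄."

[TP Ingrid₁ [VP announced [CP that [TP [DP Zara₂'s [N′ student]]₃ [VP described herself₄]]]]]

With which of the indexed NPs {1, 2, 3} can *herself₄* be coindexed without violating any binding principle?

{3}

*herself* is an anaphor, so Principle A applies: it must be bound in its binding domain.
Binding domain of *herself₄*: the embedded TP, whose subject is [Zara₂'s student]₃.
*Ingrid₁* c-commands the anaphor but is outside its binding domain → cannot satisfy Principle A.
*Zara₂* does not c-command the anaphor → cannot bind it.
*[Zara₂'s student]₃* c-commands the anaphor within its binding domain → licit binder.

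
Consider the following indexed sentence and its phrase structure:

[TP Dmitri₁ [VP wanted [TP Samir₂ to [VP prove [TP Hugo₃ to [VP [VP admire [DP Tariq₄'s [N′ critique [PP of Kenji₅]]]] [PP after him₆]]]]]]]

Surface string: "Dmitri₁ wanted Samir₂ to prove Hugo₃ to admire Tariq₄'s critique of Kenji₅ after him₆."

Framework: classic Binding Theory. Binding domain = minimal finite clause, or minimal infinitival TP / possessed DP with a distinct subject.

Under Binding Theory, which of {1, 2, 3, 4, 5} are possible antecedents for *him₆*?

{1, 2, 4, 5}

*him* is a pronoun, so Principle B applies: it must be free in its binding domain.
Binding domain of *him₆*: the embedded TP, whose subject is Hugo₃.
*Dmitri₁* c-commands the pronoun but from outside its binding domain, and is not c-commanded by it → coindexation permitted.
*Samir₂* c-commands the pronoun but from outside its binding domain, and is not c-commanded by it → coindexation permitted.
*Hugo₃* c-commands the pronoun within its binding domain → coindexation would violate Principle B.
*Tariq₄* and the pronoun do not c-command one another → neither Principle B nor Principle C is at stake; coindexation permitted.
*Kenji₅* and the pronoun do not c-command one another → neither Principle B nor Principle C is at stake; coindexation permitted.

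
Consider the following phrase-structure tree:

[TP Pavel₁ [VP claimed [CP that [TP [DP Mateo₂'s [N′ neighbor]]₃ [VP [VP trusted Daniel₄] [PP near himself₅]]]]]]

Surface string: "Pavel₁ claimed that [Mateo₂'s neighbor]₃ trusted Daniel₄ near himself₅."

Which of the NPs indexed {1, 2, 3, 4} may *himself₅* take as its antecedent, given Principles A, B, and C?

{3}

*himself* is an anaphor, so Principle A applies: it must be bound in its binding domain.
Binding domain of *himself₅*: the embedded TP, whose subject is [Mateo₂'s neighbor]₃.
*Pavel₁* c-commands the anaphor but is outside its binding domain → cannot satisfy Principle A.
*Mateo₂* does not c-command the anaphor → cannot bind it.
*[Mateo₂'s neighbor]₃* c-commands the anaphor within its binding domain → licit binder.
*Daniel₄* does not c-command the anaphor → cannot bind it.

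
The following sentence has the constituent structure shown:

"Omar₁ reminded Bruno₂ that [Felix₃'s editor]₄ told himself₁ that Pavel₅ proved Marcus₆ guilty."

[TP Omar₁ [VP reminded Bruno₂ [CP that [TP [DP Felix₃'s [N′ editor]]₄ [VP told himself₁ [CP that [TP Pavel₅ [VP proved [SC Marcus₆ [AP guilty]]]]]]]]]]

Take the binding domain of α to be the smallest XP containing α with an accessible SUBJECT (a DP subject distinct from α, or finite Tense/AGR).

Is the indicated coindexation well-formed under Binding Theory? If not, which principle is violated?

Principle A

The two coindexed NPs are *Omar₁* and *himself₁*.
*himself₁* is an anaphor. Principle A requires it to be bound within its binding domain — the embedded TP, whose subject is [Felix₃'s editor]₄.
Within that domain it is c-commanded by *[Felix₃'s editor]₄*, which does not share its index.
*Omar₁* does c-command the anaphor, but from outside its binding domain.
The anaphor is unbound in its domain → Principle A violation.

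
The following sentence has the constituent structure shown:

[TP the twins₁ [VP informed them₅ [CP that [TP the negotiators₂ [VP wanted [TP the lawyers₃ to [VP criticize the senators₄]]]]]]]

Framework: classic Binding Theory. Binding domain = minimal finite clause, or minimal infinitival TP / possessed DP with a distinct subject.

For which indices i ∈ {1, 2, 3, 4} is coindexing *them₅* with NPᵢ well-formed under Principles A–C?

*them* is a pronoun, so Principle B applies: it must be free in its binding domain.
Binding domain of *them₅*: the matrix TP, whose subject is the twins₁.
*the twins₁* c-commands the pronoun within its binding domain → coindexation would violate Principle B.
*the negotiators₂*: the pronoun c-commands this R-expression → coindexation would violate Principle C on *the negotiators₂*.
*the lawyers₃*: the pronoun c-commands this R-expression → coindexation would violate Principle C on *the lawyers₃*.
*the senators₄*: the pronoun c-commands this R-expression → coindexation would violate Principle C on *the senators₄*.

none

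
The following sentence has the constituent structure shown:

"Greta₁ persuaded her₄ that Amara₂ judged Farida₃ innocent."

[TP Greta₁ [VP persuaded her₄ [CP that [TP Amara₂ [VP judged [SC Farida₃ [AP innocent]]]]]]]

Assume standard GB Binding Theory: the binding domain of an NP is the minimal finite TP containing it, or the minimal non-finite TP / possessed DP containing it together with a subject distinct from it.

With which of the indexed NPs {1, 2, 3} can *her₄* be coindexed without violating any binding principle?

*her* is a pronoun, so Principle B applies: it must be free in its binding domain.
Binding domain of *her₄*: the matrix TP, whose subject is Greta₁.
*Greta₁* c-commands the pronoun within its binding domain → coindexation would violate Principle B.
*Amara₂*: the pronoun c-commands this R-expression → coindexation would violate Principle C on *Amara₂*.
*Farida₃*: the pronoun c-commands this R-expression → coindexation would violate Principle C on *Farida₃*.

none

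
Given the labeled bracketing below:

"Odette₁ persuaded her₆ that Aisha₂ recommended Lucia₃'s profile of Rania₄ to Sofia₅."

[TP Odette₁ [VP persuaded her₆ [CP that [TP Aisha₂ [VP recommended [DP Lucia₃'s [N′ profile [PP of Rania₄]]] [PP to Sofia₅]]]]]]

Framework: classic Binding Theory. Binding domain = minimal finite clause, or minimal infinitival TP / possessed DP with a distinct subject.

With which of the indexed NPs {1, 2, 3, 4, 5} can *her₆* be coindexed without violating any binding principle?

none

*her* is a pronoun, so Principle B applies: it must be free in its binding domain.
Binding domain of *her₆*: the matrix TP, whose subject is Odette₁.
*Odette₁* c-commands the pronoun within its binding domain → coindexation would violate Principle B.
*Aisha₂*: the pronoun c-commands this R-expression → coindexation would violate Principle C on *Aisha₂*.
*Lucia₃*: the pronoun c-commands this R-expression → coindexation would violate Principle C on *Lucia₃*.
*Rania₄*: the pronoun c-commands this R-expression → coindexation would violate Principle C on *Rania₄*.
*Sofia₅*: the pronoun c-commands this R-expression → coindexation would violate Principle C on *Sofia₅*.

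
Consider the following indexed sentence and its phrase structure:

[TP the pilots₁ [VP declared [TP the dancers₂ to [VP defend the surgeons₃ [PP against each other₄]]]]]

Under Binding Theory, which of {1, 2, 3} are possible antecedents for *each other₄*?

{2, 3}

*each other* is an anaphor, so Principle A applies: it must be bound in its binding domain.
Binding domain of *each other₄*: the embedded TP, whose subject is the dancers₂.
*the pilots₁* c-commands the anaphor but is outside its binding domain → cannot satisfy Principle A.
*the dancers₂* c-commands the anaphor within its binding domain → licit binder.
*the surgeons₃* c-commands the anaphor within its binding domain → licit binder.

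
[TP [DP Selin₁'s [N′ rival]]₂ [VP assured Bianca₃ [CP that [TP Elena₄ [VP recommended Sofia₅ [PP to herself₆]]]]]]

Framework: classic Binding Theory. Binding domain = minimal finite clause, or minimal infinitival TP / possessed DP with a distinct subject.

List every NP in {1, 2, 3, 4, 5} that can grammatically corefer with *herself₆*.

*herself* is an anaphor, so Principle A applies: it must be bound in its binding domain.
Binding domain of *herself₆*: the embedded TP, whose subject is Elena₄.
*Selin₁* does not c-command the anaphor → cannot bind it.
*[Selin₁'s rival]₂* c-commands the anaphor but is outside its binding domain → cannot satisfy Principle A.
*Bianca₃* c-commands the anaphor but is outside its binding domain → cannot satisfy Principle A.
*Elena₄* c-commands the anaphor within its binding domain → licit binder.
*Sofia₅* c-commands the anaphor within its binding domain → licit binder.

{4, 5}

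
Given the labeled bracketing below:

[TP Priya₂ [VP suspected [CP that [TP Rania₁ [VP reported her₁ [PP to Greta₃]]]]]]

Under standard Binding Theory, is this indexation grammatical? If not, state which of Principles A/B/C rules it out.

The two coindexed NPs are *Rania₁* and *her₁*.
*her₁* is a pronoun. Its binding domain is the embedded TP, whose subject is Rania₁.
*Rania₁* c-commands it within that domain and carries the same index.
The pronoun is locally bound → Principle B violation.

Principle B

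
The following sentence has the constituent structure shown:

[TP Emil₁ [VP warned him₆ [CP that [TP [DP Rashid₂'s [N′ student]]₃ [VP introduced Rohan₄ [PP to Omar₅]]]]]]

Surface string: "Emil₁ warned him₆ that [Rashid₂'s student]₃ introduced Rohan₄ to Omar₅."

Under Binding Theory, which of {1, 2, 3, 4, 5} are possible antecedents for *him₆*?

none

*him* is a pronoun, so Principle B applies: it must be free in its binding domain.
Binding domain of *him₆*: the matrix TP, whose subject is Emil₁.
*Emil₁* c-commands the pronoun within its binding domain → coindexation would violate Principle B.
*Rashid₂*: the pronoun c-commands this R-expression → coindexation would violate Principle C on *Rashid₂*.
*[Rashid₂'s student]₃*: the pronoun c-commands this R-expression → coindexation would violate Principle C on *[Rashid₂'s student]₃*.
*Rohan₄*: the pronoun c-commands this R-expression → coindexation would violate Principle C on *Rohan₄*.
*Omar₅*: the pronoun c-commands this R-expression → coindexation would violate Principle C on *Omar₅*.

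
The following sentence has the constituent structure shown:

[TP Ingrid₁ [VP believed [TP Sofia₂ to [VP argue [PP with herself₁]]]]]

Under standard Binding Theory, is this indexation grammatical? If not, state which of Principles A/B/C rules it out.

The two coindexed NPs are *Ingrid₁* and *herself₁*.
*herself₁* is an anaphor. Principle A requires it to be bound within its binding domain — the embedded TP, whose subject is Sofia₂.
Within that domain it is c-commanded by *Sofia₂*, which does not share its index.
*Ingrid₁* does c-command the anaphor, but from outside its binding domain.
The anaphor is unbound in its domain → Principle A violation.

Principle A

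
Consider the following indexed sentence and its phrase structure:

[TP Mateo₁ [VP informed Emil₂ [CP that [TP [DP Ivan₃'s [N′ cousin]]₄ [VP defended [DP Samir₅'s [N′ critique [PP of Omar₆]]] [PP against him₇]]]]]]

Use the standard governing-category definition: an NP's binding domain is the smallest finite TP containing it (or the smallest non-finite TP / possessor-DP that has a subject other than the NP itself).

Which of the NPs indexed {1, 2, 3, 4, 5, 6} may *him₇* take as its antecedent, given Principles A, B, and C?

*him* is a pronoun, so Principle B applies: it must be free in its binding domain.
Binding domain of *him₇*: the embedded TP, whose subject is [Ivan₃'s cousin]₄.
*Mateo₁* c-commands the pronoun but from outside its binding domain, and is not c-commanded by it → coindexation permitted.
*Emil₂* c-commands the pronoun but from outside its binding domain, and is not c-commanded by it → coindexation permitted.
*Ivan₃* and the pronoun do not c-command one another → neither Principle B nor Principle C is at stake; coindexation permitted.
*[Ivan₃'s cousin]₄* c-commands the pronoun within its binding domain → coindexation would violate Principle B.
*Samir₅* and the pronoun do not c-command one another → neither Principle B nor Principle C is at stake; coindexation permitted.
*Omar₆* and the pronoun do not c-command one another → neither Principle B nor Principle C is at stake; coindexation permitted.

{1, 2, 3, 5, 6}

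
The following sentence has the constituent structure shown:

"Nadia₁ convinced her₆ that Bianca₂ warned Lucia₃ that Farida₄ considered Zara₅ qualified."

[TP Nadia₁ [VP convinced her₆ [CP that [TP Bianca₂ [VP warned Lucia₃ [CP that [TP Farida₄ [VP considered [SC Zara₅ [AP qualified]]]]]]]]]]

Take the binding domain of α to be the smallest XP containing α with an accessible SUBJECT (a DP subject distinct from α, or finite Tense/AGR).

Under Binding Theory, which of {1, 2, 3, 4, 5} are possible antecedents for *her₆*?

none

*her* is a pronoun, so Principle B applies: it must be free in its binding domain.
Binding domain of *her₆*: the matrix TP, whose subject is Nadia₁.
*Nadia₁* c-commands the pronoun within its binding domain → coindexation would violate Principle B.
*Bianca₂*: the pronoun c-commands this R-expression → coindexation would violate Principle C on *Bianca₂*.
*Lucia₃*: the pronoun c-commands this R-expression → coindexation would violate Principle C on *Lucia₃*.
*Farida₄*: the pronoun c-commands this R-expression → coindexation would violate Principle C on *Farida₄*.
*Zara₅*: the pronoun c-commands this R-expression → coindexation would violate Principle C on *Zara₅*.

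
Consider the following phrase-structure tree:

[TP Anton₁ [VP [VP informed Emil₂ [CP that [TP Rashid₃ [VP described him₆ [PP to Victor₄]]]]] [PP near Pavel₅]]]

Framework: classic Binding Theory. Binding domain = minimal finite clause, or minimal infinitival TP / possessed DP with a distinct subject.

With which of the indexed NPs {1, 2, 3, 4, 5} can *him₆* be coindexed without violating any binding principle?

*him* is a pronoun, so Principle B applies: it must be free in its binding domain.
Binding domain of *him₆*: the embedded TP, whose subject is Rashid₃.
*Anton₁* c-commands the pronoun but from outside its binding domain, and is not c-commanded by it → coindexation permitted.
*Emil₂* c-commands the pronoun but from outside its binding domain, and is not c-commanded by it → coindexation permitted.
*Rashid₃* c-commands the pronoun within its binding domain → coindexation would violate Principle B.
*Victor₄*: the pronoun c-commands this R-expression → coindexation would violate Principle C on *Victor₄*.
*Pavel₅* and the pronoun do not c-command one another → neither Principle B nor Principle C is at stake; coindexation permitted.

{1, 2, 5}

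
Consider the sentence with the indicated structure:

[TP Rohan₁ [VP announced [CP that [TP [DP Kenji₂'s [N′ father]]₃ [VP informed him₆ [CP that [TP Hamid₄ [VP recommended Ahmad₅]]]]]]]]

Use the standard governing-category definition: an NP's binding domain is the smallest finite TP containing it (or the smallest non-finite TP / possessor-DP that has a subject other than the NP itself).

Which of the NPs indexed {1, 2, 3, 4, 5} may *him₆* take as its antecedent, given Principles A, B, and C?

*him* is a pronoun, so Principle B applies: it must be free in its binding domain.
Binding domain of *him₆*: the embedded TP, whose subject is [Kenji₂'s father]₃.
*Rohan₁* c-commands the pronoun but from outside its binding domain, and is not c-commanded by it → coindexation permitted.
*Kenji₂* and the pronoun do not c-command one another → neither Principle B nor Principle C is at stake; coindexation permitted.
*[Kenji₂'s father]₃* c-commands the pronoun within its binding domain → coindexation would violate Principle B.
*Hamid₄*: the pronoun c-commands this R-expression → coindexation would violate Principle C on *Hamid₄*.
*Ahmad₅*: the pronoun c-commands this R-expression → coindexation would violate Principle C on *Ahmad₅*.

{1, 2}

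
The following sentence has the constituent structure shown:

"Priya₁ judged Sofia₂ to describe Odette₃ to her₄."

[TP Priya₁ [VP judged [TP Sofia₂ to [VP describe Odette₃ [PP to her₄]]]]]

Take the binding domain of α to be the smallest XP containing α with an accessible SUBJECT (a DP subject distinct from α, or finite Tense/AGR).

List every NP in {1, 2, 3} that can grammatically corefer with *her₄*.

*her* is a pronoun, so Principle B applies: it must be free in its binding domain.
Binding domain of *her₄*: the embedded TP, whose subject is Sofia₂.
*Priya₁* c-commands the pronoun but from outside its binding domain, and is not c-commanded by it → coindexation permitted.
*Sofia₂* c-commands the pronoun within its binding domain → coindexation would violate Principle B.
*Odette₃* c-commands the pronoun within its binding domain → coindexation would violate Principle B.

{1}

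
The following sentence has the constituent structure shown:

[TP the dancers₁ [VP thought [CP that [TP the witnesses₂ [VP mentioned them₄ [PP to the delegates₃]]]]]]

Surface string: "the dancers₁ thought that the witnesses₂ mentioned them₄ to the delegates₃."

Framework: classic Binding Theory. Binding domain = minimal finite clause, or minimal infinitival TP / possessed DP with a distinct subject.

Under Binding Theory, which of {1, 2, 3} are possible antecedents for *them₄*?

{1}

*them* is a pronoun, so Principle B applies: it must be free in its binding domain.
Binding domain of *them₄*: the embedded TP, whose subject is the witnesses₂.
*the dancers₁* c-commands the pronoun but from outside its binding domain, and is not c-commanded by it → coindexation permitted.
*the witnesses₂* c-commands the pronoun within its binding domain → coindexation would violate Principle B.
*the delegates₃*: the pronoun c-commands this R-expression → coindexation would violate Principle C on *the delegates₃*.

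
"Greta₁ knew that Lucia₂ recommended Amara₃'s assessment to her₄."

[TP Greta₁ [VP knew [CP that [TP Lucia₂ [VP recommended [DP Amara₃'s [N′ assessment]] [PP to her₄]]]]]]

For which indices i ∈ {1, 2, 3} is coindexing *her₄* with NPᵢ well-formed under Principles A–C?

*her* is a pronoun, so Principle B applies: it must be free in its binding domain.
Binding domain of *her₄*: the embedded TP, whose subject is Lucia₂.
*Greta₁* c-commands the pronoun but from outside its binding domain, and is not c-commanded by it → coindexation permitted.
*Lucia₂* c-commands the pronoun within its binding domain → coindexation would violate Principle B.
*Amara₃* and the pronoun do not c-command one another → neither Principle B nor Principle C is at stake; coindexation permitted.

{1, 3}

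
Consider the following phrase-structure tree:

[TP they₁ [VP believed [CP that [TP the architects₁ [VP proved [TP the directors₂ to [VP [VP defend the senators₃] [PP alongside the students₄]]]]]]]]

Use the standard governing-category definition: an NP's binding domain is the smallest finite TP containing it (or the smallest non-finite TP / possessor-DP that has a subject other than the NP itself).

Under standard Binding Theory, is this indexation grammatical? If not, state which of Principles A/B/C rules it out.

The two coindexed NPs are *they₁* and *the architects₁*.
*the architects₁* is an R-expression. Principle C requires it to be free everywhere.
*they₁* c-commands it and carries the same index.
The R-expression is bound → Principle C violation.

Principle C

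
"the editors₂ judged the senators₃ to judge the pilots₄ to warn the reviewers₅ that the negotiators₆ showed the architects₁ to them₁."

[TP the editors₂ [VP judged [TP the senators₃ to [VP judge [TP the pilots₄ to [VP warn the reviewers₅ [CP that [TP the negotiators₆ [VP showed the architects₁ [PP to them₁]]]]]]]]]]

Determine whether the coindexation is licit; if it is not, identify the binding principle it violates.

The two coindexed NPs are *the architects₁* and *them₁*.
*them₁* is a pronoun. Its binding domain is the embedded TP, whose subject is the negotiators₆.
*the architects₁* c-commands it within that domain and carries the same index.
The pronoun is locally bound → Principle B violation.

Principle B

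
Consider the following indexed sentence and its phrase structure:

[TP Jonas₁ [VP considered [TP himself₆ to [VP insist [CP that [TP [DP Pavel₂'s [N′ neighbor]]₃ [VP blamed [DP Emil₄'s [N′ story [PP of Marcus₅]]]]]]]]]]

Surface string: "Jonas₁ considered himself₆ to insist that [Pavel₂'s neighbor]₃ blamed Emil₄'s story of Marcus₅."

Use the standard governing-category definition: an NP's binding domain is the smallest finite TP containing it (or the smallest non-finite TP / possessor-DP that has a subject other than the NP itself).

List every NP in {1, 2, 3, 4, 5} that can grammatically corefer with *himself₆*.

{1}

*himself* is an anaphor, so Principle A applies: it must be bound in its binding domain.
Binding domain of *himself₆*: the matrix TP, whose subject is Jonas₁.
*Jonas₁* c-commands the anaphor within its binding domain → licit binder.
*Pavel₂* does not c-command the anaphor → cannot bind it.
*[Pavel₂'s neighbor]₃* does not c-command the anaphor → cannot bind it.
*Emil₄* does not c-command the anaphor → cannot bind it.
*Marcus₅* does not c-command the anaphor → cannot bind it.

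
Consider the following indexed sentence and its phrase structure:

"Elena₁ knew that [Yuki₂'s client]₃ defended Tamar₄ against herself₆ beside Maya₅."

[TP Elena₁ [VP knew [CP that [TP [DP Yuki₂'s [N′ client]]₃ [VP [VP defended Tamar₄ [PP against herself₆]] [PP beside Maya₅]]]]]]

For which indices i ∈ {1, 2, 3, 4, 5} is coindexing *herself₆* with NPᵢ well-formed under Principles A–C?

{3, 4}

*herself* is an anaphor, so Principle A applies: it must be bound in its binding domain.
Binding domain of *herself₆*: the embedded TP, whose subject is [Yuki₂'s client]₃.
*Elena₁* c-commands the anaphor but is outside its binding domain → cannot satisfy Principle A.
*Yuki₂* does not c-command the anaphor → cannot bind it.
*[Yuki₂'s client]₃* c-commands the anaphor within its binding domain → licit binder.
*Tamar₄* c-commands the anaphor within its binding domain → licit binder.
*Maya₅* does not c-command the anaphor → cannot bind it.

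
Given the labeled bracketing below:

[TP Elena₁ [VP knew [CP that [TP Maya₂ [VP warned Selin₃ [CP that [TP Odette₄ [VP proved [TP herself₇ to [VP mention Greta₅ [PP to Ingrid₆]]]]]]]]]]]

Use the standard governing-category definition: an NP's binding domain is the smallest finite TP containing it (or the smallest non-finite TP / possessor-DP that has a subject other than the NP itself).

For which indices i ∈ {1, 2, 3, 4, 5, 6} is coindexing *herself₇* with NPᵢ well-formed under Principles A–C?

*herself* is an anaphor, so Principle A applies: it must be bound in its binding domain.
Binding domain of *herself₇*: the embedded TP, whose subject is Odette₄.
*Elena₁* c-commands the anaphor but is outside its binding domain → cannot satisfy Principle A.
*Maya₂* c-commands the anaphor but is outside its binding domain → cannot satisfy Principle A.
*Selin₃* c-commands the anaphor but is outside its binding domain → cannot satisfy Principle A.
*Odette₄* c-commands the anaphor within its binding domain → licit binder.
*Greta₅* does not c-command the anaphor → cannot bind it.
*Ingrid₆* does not c-command the anaphor → cannot bind it.

{4}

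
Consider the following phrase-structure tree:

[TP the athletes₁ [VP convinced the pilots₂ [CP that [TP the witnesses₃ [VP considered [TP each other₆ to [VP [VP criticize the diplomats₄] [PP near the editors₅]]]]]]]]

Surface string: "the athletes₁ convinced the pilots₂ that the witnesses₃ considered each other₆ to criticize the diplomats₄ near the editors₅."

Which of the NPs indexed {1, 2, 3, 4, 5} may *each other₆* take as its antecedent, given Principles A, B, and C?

*each other* is an anaphor, so Principle A applies: it must be bound in its binding domain.
Binding domain of *each other₆*: the embedded TP, whose subject is the witnesses₃.
*the athletes₁* c-commands the anaphor but is outside its binding domain → cannot satisfy Principle A.
*the pilots₂* c-commands the anaphor but is outside its binding domain → cannot satisfy Principle A.
*the witnesses₃* c-commands the anaphor within its binding domain → licit binder.
*the diplomats₄* does not c-command the anaphor → cannot bind it.
*the editors₅* does not c-command the anaphor → cannot bind it.

{3}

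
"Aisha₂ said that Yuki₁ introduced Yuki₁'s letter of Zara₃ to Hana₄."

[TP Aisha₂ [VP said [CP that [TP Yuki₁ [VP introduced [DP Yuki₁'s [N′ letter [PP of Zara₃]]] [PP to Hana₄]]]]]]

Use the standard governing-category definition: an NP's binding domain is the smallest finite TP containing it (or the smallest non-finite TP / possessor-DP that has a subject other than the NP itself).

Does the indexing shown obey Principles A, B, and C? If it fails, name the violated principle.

Principle C

The two coindexed NPs are *Yuki₁* (the higher occurrence) and *Yuki₁* (the lower occurrence).
*Yuki₁* (the lower occurrence) is an R-expression. Principle C requires it to be free everywhere.
*Yuki₁* (the higher occurrence) c-commands it and carries the same index.
The R-expression is bound → Principle C violation.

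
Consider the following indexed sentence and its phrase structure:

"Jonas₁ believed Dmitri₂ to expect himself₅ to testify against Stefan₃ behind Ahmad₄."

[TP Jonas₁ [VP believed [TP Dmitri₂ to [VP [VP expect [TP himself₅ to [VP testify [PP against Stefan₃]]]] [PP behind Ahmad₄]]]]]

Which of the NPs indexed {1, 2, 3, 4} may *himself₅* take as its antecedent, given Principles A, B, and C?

{2}

*himself* is an anaphor, so Principle A applies: it must be bound in its binding domain.
Binding domain of *himself₅*: the embedded TP, whose subject is Dmitri₂.
*Jonas₁* c-commands the anaphor but is outside its binding domain → cannot satisfy Principle A.
*Dmitri₂* c-commands the anaphor within its binding domain → licit binder.
*Stefan₃* does not c-command the anaphor → cannot bind it.
*Ahmad₄* does not c-command the anaphor → cannot bind it.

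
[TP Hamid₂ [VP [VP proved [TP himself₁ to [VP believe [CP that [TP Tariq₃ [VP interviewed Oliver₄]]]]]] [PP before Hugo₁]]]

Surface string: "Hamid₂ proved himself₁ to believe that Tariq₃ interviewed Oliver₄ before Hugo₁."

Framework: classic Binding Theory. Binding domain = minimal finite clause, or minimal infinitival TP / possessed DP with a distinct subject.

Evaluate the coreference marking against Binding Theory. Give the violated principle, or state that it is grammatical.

The two coindexed NPs are *Hugo₁* and *himself₁*.
*himself₁* is an anaphor. Principle A requires it to be bound within its binding domain — the matrix TP, whose subject is Hamid₂.
Within that domain it is c-commanded by *Hamid₂*, which does not share its index.
*Hugo₁* does not c-command the anaphor at all.
The anaphor is unbound in its domain → Principle A violation.

Principle A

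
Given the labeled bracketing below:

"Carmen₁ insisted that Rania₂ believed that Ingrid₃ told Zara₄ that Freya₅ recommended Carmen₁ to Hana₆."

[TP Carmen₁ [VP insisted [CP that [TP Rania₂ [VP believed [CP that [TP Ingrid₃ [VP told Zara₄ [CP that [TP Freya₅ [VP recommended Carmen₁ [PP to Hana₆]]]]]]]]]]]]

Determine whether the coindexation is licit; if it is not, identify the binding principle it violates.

The two coindexed NPs are *Carmen₁* (the lower occurrence) and *Carmen₁* (the higher occurrence).
*Carmen₁* (the lower occurrence) is an R-expression. Principle C requires it to be free everywhere.
*Carmen₁* (the higher occurrence) c-commands it and carries the same index.
The R-expression is bound → Principle C violation.

Principle C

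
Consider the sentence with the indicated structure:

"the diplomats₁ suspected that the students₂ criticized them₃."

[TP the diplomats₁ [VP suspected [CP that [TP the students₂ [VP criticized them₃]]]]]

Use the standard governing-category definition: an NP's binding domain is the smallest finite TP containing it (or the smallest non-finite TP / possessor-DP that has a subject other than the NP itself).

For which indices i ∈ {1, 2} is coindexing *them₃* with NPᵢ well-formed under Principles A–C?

{1}

*them* is a pronoun, so Principle B applies: it must be free in its binding domain.
Binding domain of *them₃*: the embedded TP, whose subject is the students₂.
*the diplomats₁* c-commands the pronoun but from outside its binding domain, and is not c-commanded by it → coindexation permitted.
*the students₂* c-commands the pronoun within its binding domain → coindexation would violate Principle B.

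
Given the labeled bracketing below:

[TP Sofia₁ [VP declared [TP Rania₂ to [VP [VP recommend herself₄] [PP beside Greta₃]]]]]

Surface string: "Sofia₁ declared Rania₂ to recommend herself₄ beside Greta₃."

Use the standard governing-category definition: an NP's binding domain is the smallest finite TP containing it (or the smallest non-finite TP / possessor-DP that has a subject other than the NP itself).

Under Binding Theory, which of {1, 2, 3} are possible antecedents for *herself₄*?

{2}

*herself* is an anaphor, so Principle A applies: it must be bound in its binding domain.
Binding domain of *herself₄*: the embedded TP, whose subject is Rania₂.
*Sofia₁* c-commands the anaphor but is outside its binding domain → cannot satisfy Principle A.
*Rania₂* c-commands the anaphor within its binding domain → licit binder.
*Greta₃* does not c-command the anaphor → cannot bind it.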